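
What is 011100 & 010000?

AND: 1 only when both bits are 1
  011100
& 010000
--------
  010000
Decimal: 28 & 16 = 16



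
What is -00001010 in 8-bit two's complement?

Original: 00001010
Step 1 - Invert all bits: 11110101
Step 2 - Add 1: 11110110
Verification: 00001010 + 11110110 = 100000000; discarding the end carry (carry out of the top bit) leaves the 8-bit value 00000000, as required for x + (-x)



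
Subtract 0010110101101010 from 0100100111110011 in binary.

Method 1 - Direct subtraction (column by column from the right: bit − bit − borrow-in; if negative, add 2 and borrow 1 from the next column):
borrow: 0111100000010000
        0100100111110011
-       0010110101101010
------------------------
        0001110010001001

Method 2 - Add two's complement:
Two's complement of 0010110101101010: invert → 1101001010010101, add 1 → 1101001010010110
  0100100111110011
+ 1101001010010110
------------------
 10001110010001001  (end carry out of the top bit = 1)
Discarding the end carry: 0001110010001001
Decimal check:
  0100100111110011 = 16384 + 2048 + 256 + 128 + 64 + 32 + 16 + 2 + 1 = 18931
  0010110101101010 = 8192 + 2048 + 1024 + 256 + 64 + 32 + 8 + 2 = 11626
  18931 - 11626 = 7305, and 0001110010001001 = 4096 + 2048 + 1024 + 128 + 8 + 1 = 7305 ✓



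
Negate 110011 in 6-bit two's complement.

Original (sign bit 1, negative): 110011
Step 1 - Invert all bits: 001100
Step 2 - Add 1: 001101
Verification: 110011 + 001101 = 1000000; discarding the end carry (carry out of the top bit) leaves the 6-bit value 000000, as required for x + (-x)



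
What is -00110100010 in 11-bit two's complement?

Original: 00110100010
Step 1 - Invert all bits: 11001011101
Step 2 - Add 1: 11001011110
Verification: 00110100010 + 11001011110 = 100000000000; discarding the end carry (carry out of the top bit) leaves the 11-bit value 00000000000, as required for x + (-x)



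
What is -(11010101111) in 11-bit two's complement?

Original (sign bit 1, negative): 11010101111
Step 1 - Invert all bits: 00101010000
Step 2 - Add 1: 00101010001
Verification: 11010101111 + 00101010001 = 100000000000; discarding the end carry (carry out of the top bit) leaves the 11-bit value 00000000000, as required for x + (-x)



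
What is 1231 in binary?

Using repeated division by 2:
1231 ÷ 2 = 615 remainder 1
615 ÷ 2 = 307 remainder 1
307 ÷ 2 = 153 remainder 1
153 ÷ 2 = 76 remainder 1
76 ÷ 2 = 38 remainder 0
38 ÷ 2 = 19 remainder 0
19 ÷ 2 = 9 remainder 1
9 ÷ 2 = 4 remainder 1
4 ÷ 2 = 2 remainder 0
2 ÷ 2 = 1 remainder 0
1 ÷ 2 = 0 remainder 1
Reading remainders bottom to top: 10011001111



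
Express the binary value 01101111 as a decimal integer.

Sum of powers of 2 for each 1-bit:
2^0 + 2^1 + 2^2 + 2^3 + 2^5 + 2^6
= 1 + 2 + 4 + 8 + 32 + 64
= 111



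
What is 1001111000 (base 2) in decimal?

Sum of powers of 2 for each 1-bit:
2^3 + 2^4 + 2^5 + 2^6 + 2^9
= 8 + 16 + 32 + 64 + 512
= 632



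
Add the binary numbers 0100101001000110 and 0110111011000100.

Add column by column from the right: bit + bit + carry-in; write the sum mod 2, carry 1 when the sum is 2 or 3.
carry:  1001110110001000
        0100101001000110
+       0110111011000100
------------------------
       01011100100001010
(the carry out of the leftmost column, 0, becomes the leading bit)
Decimal check:
  0100101001000110 = 16384 + 2048 + 512 + 64 + 4 + 2 = 19014
  0110111011000100 = 16384 + 8192 + 2048 + 1024 + 512 + 128 + 64 + 4 = 28356
  19014 + 28356 = 47370, and 01011100100001010 = 32768 + 8192 + 4096 + 2048 + 256 + 8 + 2 = 47370 ✓



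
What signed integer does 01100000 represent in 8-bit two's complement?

Binary: 01100000
Sign bit: 0 (non-negative)
Read directly as an unsigned value:
01100000 = 64 + 32 = 96
Value: 96



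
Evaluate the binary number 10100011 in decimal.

Sum of powers of 2 for each 1-bit:
2^0 + 2^1 + 2^5 + 2^7
= 1 + 2 + 32 + 128
= 163



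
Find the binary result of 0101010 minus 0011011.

Method 1 - Direct subtraction (column by column from the right: bit − bit − borrow-in; if negative, add 2 and borrow 1 from the next column):
borrow: 0111110
        0101010
-       0011011
---------------
        0001111

Method 2 - Add two's complement:
Two's complement of 0011011: invert → 1100100, add 1 → 1100101
  0101010
+ 1100101
---------
 10001111  (end carry out of the top bit = 1)
Discarding the end carry: 0001111
Decimal check:
  0101010 = 32 + 8 + 2 = 42
  0011011 = 16 + 8 + 2 + 1 = 27
  42 - 27 = 15, and 0001111 = 8 + 4 + 2 + 1 = 15 ✓



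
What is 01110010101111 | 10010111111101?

OR: 1 when either bit is 1
  01110010101111
| 10010111111101
----------------
  11110111111111
Decimal: 7343 | 9725 = 15871



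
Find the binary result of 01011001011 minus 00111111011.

Method 1 - Direct subtraction (column by column from the right: bit − bit − borrow-in; if negative, add 2 and borrow 1 from the next column):
borrow: 01111100000
        01011001011
-       00111111011
-------------------
        00011010000

Method 2 - Add two's complement:
Two's complement of 00111111011: invert → 11000000100, add 1 → 11000000101
  01011001011
+ 11000000101
-------------
 100011010000  (end carry out of the top bit = 1)
Discarding the end carry: 00011010000
Decimal check:
  01011001011 = 512 + 128 + 64 + 8 + 2 + 1 = 715
  00111111011 = 256 + 128 + 64 + 32 + 16 + 8 + 2 + 1 = 507
  715 - 507 = 208, and 00011010000 = 128 + 64 + 16 = 208 ✓



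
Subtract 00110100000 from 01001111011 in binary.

Method 1 - Direct subtraction (column by column from the right: bit − bit − borrow-in; if negative, add 2 and borrow 1 from the next column):
borrow: 01100000000
        01001111011
-       00110100000
-------------------
        00011011011

Method 2 - Add two's complement:
Two's complement of 00110100000: invert → 11001011111, add 1 → 11001100000
  01001111011
+ 11001100000
-------------
 100011011011  (end carry out of the top bit = 1)
Discarding the end carry: 00011011011
Decimal check:
  01001111011 = 512 + 64 + 32 + 16 + 8 + 2 + 1 = 635
  00110100000 = 256 + 128 + 32 = 416
  635 - 416 = 219, and 00011011011 = 128 + 64 + 16 + 8 + 2 + 1 = 219 ✓



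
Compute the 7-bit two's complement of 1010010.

Original (sign bit 1, negative): 1010010
Step 1 - Invert all bits: 0101101
Step 2 - Add 1: 0101110
Verification: 1010010 + 0101110 = 10000000; discarding the end carry (carry out of the top bit) leaves the 7-bit value 0000000, as required for x + (-x)



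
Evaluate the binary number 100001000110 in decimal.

Sum of powers of 2 for each 1-bit:
2^1 + 2^2 + 2^6 + 2^11
= 2 + 4 + 64 + 2048
= 2118



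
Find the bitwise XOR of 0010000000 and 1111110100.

XOR: 1 when bits differ
  0010000000
^ 1111110100
------------
  1101110100
Decimal: 128 ^ 1012 = 884



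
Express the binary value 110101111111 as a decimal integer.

Sum of powers of 2 for each 1-bit:
2^0 + 2^1 + 2^2 + 2^3 + 2^4 + 2^5 + 2^6 + 2^8 + 2^10 + 2^11
= 1 + 2 + 4 + 8 + 16 + 32 + 64 + 256 + 1024 + 2048
= 3455



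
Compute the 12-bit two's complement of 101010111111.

Original (sign bit 1, negative): 101010111111
Step 1 - Invert all bits: 010101000000
Step 2 - Add 1: 010101000001
Verification: 101010111111 + 010101000001 = 1000000000000; discarding the end carry (carry out of the top bit) leaves the 12-bit value 000000000000, as required for x + (-x)



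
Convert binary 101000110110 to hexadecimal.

Group into 4-bit nibbles from right:
  1010 = A
  0011 = 3
  0110 = 6
Result: A36



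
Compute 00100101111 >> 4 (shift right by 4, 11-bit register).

Original: 00100101111 (decimal 303)
Shift right by 4 positions
Drop the 4 low bits; fill with zeros on the left
Result: 00000010010 (decimal 18)
Equivalent: 303 >> 4 = 303 ÷ 2^4 = 18



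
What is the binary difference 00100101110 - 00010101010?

Method 1 - Direct subtraction (column by column from the right: bit − bit − borrow-in; if negative, add 2 and borrow 1 from the next column):
borrow: 00100000000
        00100101110
-       00010101010
-------------------
        00010000100

Method 2 - Add two's complement:
Two's complement of 00010101010: invert → 11101010101, add 1 → 11101010110
  00100101110
+ 11101010110
-------------
 100010000100  (end carry out of the top bit = 1)
Discarding the end carry: 00010000100
Decimal check:
  00100101110 = 256 + 32 + 8 + 4 + 2 = 302
  00010101010 = 128 + 32 + 8 + 2 = 170
  302 - 170 = 132, and 00010000100 = 128 + 4 = 132 ✓



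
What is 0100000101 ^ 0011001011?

XOR: 1 when bits differ
  0100000101
^ 0011001011
------------
  0111001110
Decimal: 261 ^ 203 = 462



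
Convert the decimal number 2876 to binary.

Using repeated division by 2:
2876 ÷ 2 = 1438 remainder 0
1438 ÷ 2 = 719 remainder 0
719 ÷ 2 = 359 remainder 1
359 ÷ 2 = 179 remainder 1
179 ÷ 2 = 89 remainder 1
89 ÷ 2 = 44 remainder 1
44 ÷ 2 = 22 remainder 0
22 ÷ 2 = 11 remainder 0
11 ÷ 2 = 5 remainder 1
5 ÷ 2 = 2 remainder 1
2 ÷ 2 = 1 remainder 0
1 ÷ 2 = 0 remainder 1
Reading remainders bottom to top: 101100111100



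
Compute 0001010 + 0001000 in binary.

Add column by column from the right: bit + bit + carry-in; write the sum mod 2, carry 1 when the sum is 2 or 3.
carry:  0010000
        0001010
+       0001000
---------------
       00010010
(the carry out of the leftmost column, 0, becomes the leading bit)
Decimal check:
  0001010 = 8 + 2 = 10
  0001000 = 8
  10 + 8 = 18, and 00010010 = 16 + 2 = 18 ✓



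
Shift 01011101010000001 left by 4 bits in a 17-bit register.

Original: 01011101010000001 (decimal 47745)
Shift left by 4 positions
Append 4 zeros on the right and drop the 4 high bits that overflow the 17-bit width
Result: 11010100000010000 (decimal 108560)
Equivalent: 47745 << 4 = 47745 × 2^4 = 763920, truncated to 17 bits = 108560



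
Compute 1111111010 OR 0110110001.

OR: 1 when either bit is 1
  1111111010
| 0110110001
------------
  1111111011
Decimal: 1018 | 433 = 1019



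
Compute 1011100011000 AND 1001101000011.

AND: 1 only when both bits are 1
  1011100011000
& 1001101000011
---------------
  1001100000000
Decimal: 5912 & 4931 = 4864



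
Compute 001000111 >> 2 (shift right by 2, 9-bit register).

Original: 001000111 (decimal 71)
Shift right by 2 positions
Drop the 2 low bits; fill with zeros on the left
Result: 000010001 (decimal 17)
Equivalent: 71 >> 2 = 71 ÷ 2^2 = 17



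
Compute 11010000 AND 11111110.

AND: 1 only when both bits are 1
  11010000
& 11111110
----------
  11010000
Decimal: 208 & 254 = 208



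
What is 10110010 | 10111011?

OR: 1 when either bit is 1
  10110010
| 10111011
----------
  10111011
Decimal: 178 | 187 = 187



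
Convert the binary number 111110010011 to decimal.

Sum of powers of 2 for each 1-bit:
2^0 + 2^1 + 2^4 + 2^7 + 2^8 + 2^9 + 2^10 + 2^11
= 1 + 2 + 16 + 128 + 256 + 512 + 1024 + 2048
= 3987



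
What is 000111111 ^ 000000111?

XOR: 1 when bits differ
  000111111
^ 000000111
-----------
  000111000
Decimal: 63 ^ 7 = 56



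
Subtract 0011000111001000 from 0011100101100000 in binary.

Method 1 - Direct subtraction (column by column from the right: bit − bit − borrow-in; if negative, add 2 and borrow 1 from the next column):
borrow: 0000111100110000
        0011100101100000
-       0011000111001000
------------------------
        0000011110011000

Method 2 - Add two's complement:
Two's complement of 0011000111001000: invert → 1100111000110111, add 1 → 1100111000111000
  0011100101100000
+ 1100111000111000
------------------
 10000011110011000  (end carry out of the top bit = 1)
Discarding the end carry: 0000011110011000
Decimal check:
  0011100101100000 = 8192 + 4096 + 2048 + 256 + 64 + 32 = 14688
  0011000111001000 = 8192 + 4096 + 256 + 128 + 64 + 8 = 12744
  14688 - 12744 = 1944, and 0000011110011000 = 1024 + 512 + 256 + 128 + 16 + 8 = 1944 ✓



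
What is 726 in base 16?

Using repeated division by 16 (digits 10–15 are A–F):
726 ÷ 16 = 45 remainder 6
45 ÷ 16 = 2 remainder 13 (D)
2 ÷ 16 = 0 remainder 2
Reading remainders bottom to top: 2D6



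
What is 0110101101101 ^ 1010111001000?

XOR: 1 when bits differ
  0110101101101
^ 1010111001000
---------------
  1100010100101
Decimal: 3437 ^ 5576 = 6309



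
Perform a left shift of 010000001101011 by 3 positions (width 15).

Original: 010000001101011 (decimal 8299)
Shift left by 3 positions
Append 3 zeros on the right and drop the 3 high bits that overflow the 15-bit width
Result: 000001101011000 (decimal 856)
Equivalent: 8299 << 3 = 8299 × 2^3 = 66392, truncated to 15 bits = 856



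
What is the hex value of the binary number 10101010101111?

Group into 4-bit nibbles from right:
  0010 = 2
  1010 = A
  1010 = A
  1111 = F
Result: 2AAF



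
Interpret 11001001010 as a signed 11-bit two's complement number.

Binary: 11001001010
Sign bit: 1 (negative)
Invert: 00110110101
Add 1:  00110110110
Magnitude: 00110110110 = 256 + 128 + 32 + 16 + 4 + 2 = 438
Value: -438



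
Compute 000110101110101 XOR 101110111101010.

XOR: 1 when bits differ
  000110101110101
^ 101110111101010
-----------------
  101000010011111
Decimal: 3445 ^ 24042 = 20639



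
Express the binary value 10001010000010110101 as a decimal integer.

Sum of powers of 2 for each 1-bit:
2^0 + 2^2 + 2^4 + 2^5 + 2^7 + 2^13 + 2^15 + 2^19
= 1 + 4 + 16 + 32 + 128 + 8192 + 32768 + 524288
= 565429



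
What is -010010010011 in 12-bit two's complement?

Original: 010010010011
Step 1 - Invert all bits: 101101101100
Step 2 - Add 1: 101101101101
Verification: 010010010011 + 101101101101 = 1000000000000; discarding the end carry (carry out of the top bit) leaves the 12-bit value 000000000000, as required for x + (-x)



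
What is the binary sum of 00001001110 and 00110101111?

Add column by column from the right: bit + bit + carry-in; write the sum mod 2, carry 1 when the sum is 2 or 3.
carry:  00000011100
        00001001110
+       00110101111
-------------------
       000111111101
(the carry out of the leftmost column, 0, becomes the leading bit)
Decimal check:
  00001001110 = 64 + 8 + 4 + 2 = 78
  00110101111 = 256 + 128 + 32 + 8 + 4 + 2 + 1 = 431
  78 + 431 = 509, and 000111111101 = 256 + 128 + 64 + 32 + 16 + 8 + 4 + 1 = 509 ✓



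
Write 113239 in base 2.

Using repeated division by 2:
113239 ÷ 2 = 56619 remainder 1
56619 ÷ 2 = 28309 remainder 1
28309 ÷ 2 = 14154 remainder 1
14154 ÷ 2 = 7077 remainder 0
7077 ÷ 2 = 3538 remainder 1
3538 ÷ 2 = 1769 remainder 0
1769 ÷ 2 = 884 remainder 1
884 ÷ 2 = 442 remainder 0
442 ÷ 2 = 221 remainder 0
221 ÷ 2 = 110 remainder 1
110 ÷ 2 = 55 remainder 0
55 ÷ 2 = 27 remainder 1
27 ÷ 2 = 13 remainder 1
13 ÷ 2 = 6 remainder 1
6 ÷ 2 = 3 remainder 0
3 ÷ 2 = 1 remainder 1
1 ÷ 2 = 0 remainder 1
Reading remainders bottom to top: 11011101001010111



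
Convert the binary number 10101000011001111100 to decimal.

Sum of powers of 2 for each 1-bit:
2^2 + 2^3 + 2^4 + 2^5 + 2^6 + 2^9 + 2^10 + 2^15 + 2^17 + 2^19
= 4 + 8 + 16 + 32 + 64 + 512 + 1024 + 32768 + 131072 + 524288
= 689788



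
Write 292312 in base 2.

Using repeated division by 2:
292312 ÷ 2 = 146156 remainder 0
146156 ÷ 2 = 73078 remainder 0
73078 ÷ 2 = 36539 remainder 0
36539 ÷ 2 = 18269 remainder 1
18269 ÷ 2 = 9134 remainder 1
9134 ÷ 2 = 4567 remainder 0
4567 ÷ 2 = 2283 remainder 1
2283 ÷ 2 = 1141 remainder 1
1141 ÷ 2 = 570 remainder 1
570 ÷ 2 = 285 remainder 0
285 ÷ 2 = 142 remainder 1
142 ÷ 2 = 71 remainder 0
71 ÷ 2 = 35 remainder 1
35 ÷ 2 = 17 remainder 1
17 ÷ 2 = 8 remainder 1
8 ÷ 2 = 4 remainder 0
4 ÷ 2 = 2 remainder 0
2 ÷ 2 = 1 remainder 0
1 ÷ 2 = 0 remainder 1
Reading remainders bottom to top: 1000111010111011000



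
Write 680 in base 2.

Using repeated division by 2:
680 ÷ 2 = 340 remainder 0
340 ÷ 2 = 170 remainder 0
170 ÷ 2 = 85 remainder 0
85 ÷ 2 = 42 remainder 1
42 ÷ 2 = 21 remainder 0
21 ÷ 2 = 10 remainder 1
10 ÷ 2 = 5 remainder 0
5 ÷ 2 = 2 remainder 1
2 ÷ 2 = 1 remainder 0
1 ÷ 2 = 0 remainder 1
Reading remainders bottom to top: 1010101000



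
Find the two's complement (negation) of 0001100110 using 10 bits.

Original: 0001100110
Step 1 - Invert all bits: 1110011001
Step 2 - Add 1: 1110011010
Verification: 0001100110 + 1110011010 = 10000000000; discarding the end carry (carry out of the top bit) leaves the 10-bit value 0000000000, as required for x + (-x)



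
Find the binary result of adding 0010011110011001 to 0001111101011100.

Add column by column from the right: bit + bit + carry-in; write the sum mod 2, carry 1 when the sum is 2 or 3.
carry:  0111111000110000
        0010011110011001
+       0001111101011100
------------------------
       00100011011110101
(the carry out of the leftmost column, 0, becomes the leading bit)
Decimal check:
  0010011110011001 = 8192 + 1024 + 512 + 256 + 128 + 16 + 8 + 1 = 10137
  0001111101011100 = 4096 + 2048 + 1024 + 512 + 256 + 64 + 16 + 8 + 4 = 8028
  10137 + 8028 = 18165, and 00100011011110101 = 16384 + 1024 + 512 + 128 + 64 + 32 + 16 + 4 + 1 = 18165 ✓



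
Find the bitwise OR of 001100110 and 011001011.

OR: 1 when either bit is 1
  001100110
| 011001011
-----------
  011101111
Decimal: 102 | 203 = 239



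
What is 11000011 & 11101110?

AND: 1 only when both bits are 1
  11000011
& 11101110
----------
  11000010
Decimal: 195 & 238 = 194



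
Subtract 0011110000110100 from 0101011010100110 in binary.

Method 1 - Direct subtraction (column by column from the right: bit − bit − borrow-in; if negative, add 2 and borrow 1 from the next column):
borrow: 0111000011100000
        0101011010100110
-       0011110000110100
------------------------
        0001101001110010

Method 2 - Add two's complement:
Two's complement of 0011110000110100: invert → 1100001111001011, add 1 → 1100001111001100
  0101011010100110
+ 1100001111001100
------------------
 10001101001110010  (end carry out of the top bit = 1)
Discarding the end carry: 0001101001110010
Decimal check:
  0101011010100110 = 16384 + 4096 + 1024 + 512 + 128 + 32 + 4 + 2 = 22182
  0011110000110100 = 8192 + 4096 + 2048 + 1024 + 32 + 16 + 4 = 15412
  22182 - 15412 = 6770, and 0001101001110010 = 4096 + 2048 + 512 + 64 + 32 + 16 + 2 = 6770 ✓



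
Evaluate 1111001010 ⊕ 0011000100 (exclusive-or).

XOR: 1 when bits differ
  1111001010
^ 0011000100
------------
  1100001110
Decimal: 970 ^ 196 = 782



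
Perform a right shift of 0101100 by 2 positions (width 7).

Original: 0101100 (decimal 44)
Shift right by 2 positions
Drop the 2 low bits; fill with zeros on the left
Result: 0001011 (decimal 11)
Equivalent: 44 >> 2 = 44 ÷ 2^2 = 11



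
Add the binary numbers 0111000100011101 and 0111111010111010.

Add column by column from the right: bit + bit + carry-in; write the sum mod 2, carry 1 when the sum is 2 or 3.
carry:  1110000001110000
        0111000100011101
+       0111111010111010
------------------------
       01110111111010111
(the carry out of the leftmost column, 0, becomes the leading bit)
Decimal check:
  0111000100011101 = 16384 + 8192 + 4096 + 256 + 16 + 8 + 4 + 1 = 28957
  0111111010111010 = 16384 + 8192 + 4096 + 2048 + 1024 + 512 + 128 + 32 + 16 + 8 + 2 = 32442
  28957 + 32442 = 61399, and 01110111111010111 = 32768 + 16384 + 8192 + 2048 + 1024 + 512 + 256 + 128 + 64 + 16 + 4 + 2 + 1 = 61399 ✓



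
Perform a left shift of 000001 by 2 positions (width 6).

Original: 000001 (decimal 1)
Shift left by 2 positions
Append 2 zeros on the right
Result: 000100 (decimal 4)
Equivalent: 1 << 2 = 1 × 2^2 = 4



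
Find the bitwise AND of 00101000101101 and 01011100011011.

AND: 1 only when both bits are 1
  00101000101101
& 01011100011011
----------------
  00001000001001
Decimal: 2605 & 5915 = 521



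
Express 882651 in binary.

Using repeated division by 2:
882651 ÷ 2 = 441325 remainder 1
441325 ÷ 2 = 220662 remainder 1
220662 ÷ 2 = 110331 remainder 0
110331 ÷ 2 = 55165 remainder 1
55165 ÷ 2 = 27582 remainder 1
27582 ÷ 2 = 13791 remainder 0
13791 ÷ 2 = 6895 remainder 1
6895 ÷ 2 = 3447 remainder 1
3447 ÷ 2 = 1723 remainder 1
1723 ÷ 2 = 861 remainder 1
861 ÷ 2 = 430 remainder 1
430 ÷ 2 = 215 remainder 0
215 ÷ 2 = 107 remainder 1
107 ÷ 2 = 53 remainder 1
53 ÷ 2 = 26 remainder 1
26 ÷ 2 = 13 remainder 0
13 ÷ 2 = 6 remainder 1
6 ÷ 2 = 3 remainder 0
3 ÷ 2 = 1 remainder 1
1 ÷ 2 = 0 remainder 1
Reading remainders bottom to top: 11010111011111011011



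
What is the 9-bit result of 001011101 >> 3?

Original: 001011101 (decimal 93)
Shift right by 3 positions
Drop the 3 low bits; fill with zeros on the left
Result: 000001011 (decimal 11)
Equivalent: 93 >> 3 = 93 ÷ 2^3 = 11



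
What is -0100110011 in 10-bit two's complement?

Original: 0100110011
Step 1 - Invert all bits: 1011001100
Step 2 - Add 1: 1011001101
Verification: 0100110011 + 1011001101 = 10000000000; discarding the end carry (carry out of the top bit) leaves the 10-bit value 0000000000, as required for x + (-x)



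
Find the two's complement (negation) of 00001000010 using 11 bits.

Original: 00001000010
Step 1 - Invert all bits: 11110111101
Step 2 - Add 1: 11110111110
Verification: 00001000010 + 11110111110 = 100000000000; discarding the end carry (carry out of the top bit) leaves the 11-bit value 00000000000, as required for x + (-x)



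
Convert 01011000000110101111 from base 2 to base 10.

Sum of powers of 2 for each 1-bit:
2^0 + 2^1 + 2^2 + 2^3 + 2^5 + 2^7 + 2^8 + 2^15 + 2^16 + 2^18
= 1 + 2 + 4 + 8 + 32 + 128 + 256 + 32768 + 65536 + 262144
= 360879



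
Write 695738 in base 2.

Using repeated division by 2:
695738 ÷ 2 = 347869 remainder 0
347869 ÷ 2 = 173934 remainder 1
173934 ÷ 2 = 86967 remainder 0
86967 ÷ 2 = 43483 remainder 1
43483 ÷ 2 = 21741 remainder 1
21741 ÷ 2 = 10870 remainder 1
10870 ÷ 2 = 5435 remainder 0
5435 ÷ 2 = 2717 remainder 1
2717 ÷ 2 = 1358 remainder 1
1358 ÷ 2 = 679 remainder 0
679 ÷ 2 = 339 remainder 1
339 ÷ 2 = 169 remainder 1
169 ÷ 2 = 84 remainder 1
84 ÷ 2 = 42 remainder 0
42 ÷ 2 = 21 remainder 0
21 ÷ 2 = 10 remainder 1
10 ÷ 2 = 5 remainder 0
5 ÷ 2 = 2 remainder 1
2 ÷ 2 = 1 remainder 0
1 ÷ 2 = 0 remainder 1
Reading remainders bottom to top: 10101001110110111010



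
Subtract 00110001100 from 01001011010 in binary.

Method 1 - Direct subtraction (column by column from the right: bit − bit − borrow-in; if negative, add 2 and borrow 1 from the next column):
borrow: 01100011000
        01001011010
-       00110001100
-------------------
        00011001110

Method 2 - Add two's complement:
Two's complement of 00110001100: invert → 11001110011, add 1 → 11001110100
  01001011010
+ 11001110100
-------------
 100011001110  (end carry out of the top bit = 1)
Discarding the end carry: 00011001110
Decimal check:
  01001011010 = 512 + 64 + 16 + 8 + 2 = 602
  00110001100 = 256 + 128 + 8 + 4 = 396
  602 - 396 = 206, and 00011001110 = 128 + 64 + 8 + 4 + 2 = 206 ✓



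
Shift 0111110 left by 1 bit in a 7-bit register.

Original: 0111110 (decimal 62)
Shift left by 1 position
Append 1 zero on the right
Result: 1111100 (decimal 124)
Equivalent: 62 << 1 = 62 × 2^1 = 124



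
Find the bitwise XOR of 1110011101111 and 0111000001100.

XOR: 1 when bits differ
  1110011101111
^ 0111000001100
---------------
  1001011100011
Decimal: 7407 ^ 3596 = 4835



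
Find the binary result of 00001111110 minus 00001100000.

Method 1 - Direct subtraction (column by column from the right: bit − bit − borrow-in; if negative, add 2 and borrow 1 from the next column):
borrow: 00000000000
        00001111110
-       00001100000
-------------------
        00000011110

Method 2 - Add two's complement:
Two's complement of 00001100000: invert → 11110011111, add 1 → 11110100000
  00001111110
+ 11110100000
-------------
 100000011110  (end carry out of the top bit = 1)
Discarding the end carry: 00000011110
Decimal check:
  00001111110 = 64 + 32 + 16 + 8 + 4 + 2 = 126
  00001100000 = 64 + 32 = 96
  126 - 96 = 30, and 00000011110 = 16 + 8 + 4 + 2 = 30 ✓



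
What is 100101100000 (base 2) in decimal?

Sum of powers of 2 for each 1-bit:
2^5 + 2^6 + 2^8 + 2^11
= 32 + 64 + 256 + 2048
= 2400



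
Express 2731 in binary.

Using repeated division by 2:
2731 ÷ 2 = 1365 remainder 1
1365 ÷ 2 = 682 remainder 1
682 ÷ 2 = 341 remainder 0
341 ÷ 2 = 170 remainder 1
170 ÷ 2 = 85 remainder 0
85 ÷ 2 = 42 remainder 1
42 ÷ 2 = 21 remainder 0
21 ÷ 2 = 10 remainder 1
10 ÷ 2 = 5 remainder 0
5 ÷ 2 = 2 remainder 1
2 ÷ 2 = 1 remainder 0
1 ÷ 2 = 0 remainder 1
Reading remainders bottom to top: 101010101011



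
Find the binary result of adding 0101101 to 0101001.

Add column by column from the right: bit + bit + carry-in; write the sum mod 2, carry 1 when the sum is 2 or 3.
carry:  1010010
        0101101
+       0101001
---------------
       01010110
(the carry out of the leftmost column, 0, becomes the leading bit)
Decimal check:
  0101101 = 32 + 8 + 4 + 1 = 45
  0101001 = 32 + 8 + 1 = 41
  45 + 41 = 86, and 01010110 = 64 + 16 + 4 + 2 = 86 ✓



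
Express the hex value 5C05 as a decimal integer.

Expand by place value (powers of 16):
Digit values: C = 12
5C05 = 5 × 16^3 + 12 × 16^2 + 0 × 16^1 + 5 × 16^0
= 5 × 4096 + 12 × 256 + 0 × 16 + 5 × 1
= 20480 + 3072 + 0 + 5
= 23557



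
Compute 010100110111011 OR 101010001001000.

OR: 1 when either bit is 1
  010100110111011
| 101010001001000
-----------------
  111110111111011
Decimal: 10683 | 21576 = 32251



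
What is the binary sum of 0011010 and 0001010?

Add column by column from the right: bit + bit + carry-in; write the sum mod 2, carry 1 when the sum is 2 or 3.
carry:  0110100
        0011010
+       0001010
---------------
       00100100
(the carry out of the leftmost column, 0, becomes the leading bit)
Decimal check:
  0011010 = 16 + 8 + 2 = 26
  0001010 = 8 + 2 = 10
  26 + 10 = 36, and 00100100 = 32 + 4 = 36 ✓



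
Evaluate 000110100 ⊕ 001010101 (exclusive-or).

XOR: 1 when bits differ
  000110100
^ 001010101
-----------
  001100001
Decimal: 52 ^ 85 = 97



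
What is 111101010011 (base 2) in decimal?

Sum of powers of 2 for each 1-bit:
2^0 + 2^1 + 2^4 + 2^6 + 2^8 + 2^9 + 2^10 + 2^11
= 1 + 2 + 16 + 64 + 256 + 512 + 1024 + 2048
= 3923



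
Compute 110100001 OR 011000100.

OR: 1 when either bit is 1
  110100001
| 011000100
-----------
  111100101
Decimal: 417 | 196 = 485



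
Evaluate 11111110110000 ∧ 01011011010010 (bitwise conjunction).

AND: 1 only when both bits are 1
  11111110110000
& 01011011010010
----------------
  01011010010000
Decimal: 16304 & 5842 = 5776



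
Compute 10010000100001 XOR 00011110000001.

XOR: 1 when bits differ
  10010000100001
^ 00011110000001
----------------
  10001110100000
Decimal: 9249 ^ 1921 = 9120



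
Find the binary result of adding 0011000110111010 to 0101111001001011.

Add column by column from the right: bit + bit + carry-in; write the sum mod 2, carry 1 when the sum is 2 or 3.
carry:  1111111111110100
        0011000110111010
+       0101111001001011
------------------------
       01001000000000101
(the carry out of the leftmost column, 0, becomes the leading bit)
Decimal check:
  0011000110111010 = 8192 + 4096 + 256 + 128 + 32 + 16 + 8 + 2 = 12730
  0101111001001011 = 16384 + 4096 + 2048 + 1024 + 512 + 64 + 8 + 2 + 1 = 24139
  12730 + 24139 = 36869, and 01001000000000101 = 32768 + 4096 + 4 + 1 = 36869 ✓



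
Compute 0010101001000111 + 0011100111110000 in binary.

Add column by column from the right: bit + bit + carry-in; write the sum mod 2, carry 1 when the sum is 2 or 3.
carry:  0111011110000000
        0010101001000111
+       0011100111110000
------------------------
       00110010000110111
(the carry out of the leftmost column, 0, becomes the leading bit)
Decimal check:
  0010101001000111 = 8192 + 2048 + 512 + 64 + 4 + 2 + 1 = 10823
  0011100111110000 = 8192 + 4096 + 2048 + 256 + 128 + 64 + 32 + 16 = 14832
  10823 + 14832 = 25655, and 00110010000110111 = 16384 + 8192 + 1024 + 32 + 16 + 4 + 2 + 1 = 25655 ✓



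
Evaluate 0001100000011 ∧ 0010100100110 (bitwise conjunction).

AND: 1 only when both bits are 1
  0001100000011
& 0010100100110
---------------
  0000100000010
Decimal: 771 & 1318 = 258



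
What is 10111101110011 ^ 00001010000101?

XOR: 1 when bits differ
  10111101110011
^ 00001010000101
----------------
  10110111110110
Decimal: 12147 ^ 645 = 11766



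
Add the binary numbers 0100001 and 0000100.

Add column by column from the right: bit + bit + carry-in; write the sum mod 2, carry 1 when the sum is 2 or 3.
carry:  0000000
        0100001
+       0000100
---------------
       00100101
(the carry out of the leftmost column, 0, becomes the leading bit)
Decimal check:
  0100001 = 32 + 1 = 33
  0000100 = 4
  33 + 4 = 37, and 00100101 = 32 + 4 + 1 = 37 ✓



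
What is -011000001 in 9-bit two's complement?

Original: 011000001
Step 1 - Invert all bits: 100111110
Step 2 - Add 1: 100111111
Verification: 011000001 + 100111111 = 1000000000; discarding the end carry (carry out of the top bit) leaves the 9-bit value 000000000, as required for x + (-x)



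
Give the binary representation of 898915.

Using repeated division by 2:
898915 ÷ 2 = 449457 remainder 1
449457 ÷ 2 = 224728 remainder 1
224728 ÷ 2 = 112364 remainder 0
112364 ÷ 2 = 56182 remainder 0
56182 ÷ 2 = 28091 remainder 0
28091 ÷ 2 = 14045 remainder 1
14045 ÷ 2 = 7022 remainder 1
7022 ÷ 2 = 3511 remainder 0
3511 ÷ 2 = 1755 remainder 1
1755 ÷ 2 = 877 remainder 1
877 ÷ 2 = 438 remainder 1
438 ÷ 2 = 219 remainder 0
219 ÷ 2 = 109 remainder 1
109 ÷ 2 = 54 remainder 1
54 ÷ 2 = 27 remainder 0
27 ÷ 2 = 13 remainder 1
13 ÷ 2 = 6 remainder 1
6 ÷ 2 = 3 remainder 0
3 ÷ 2 = 1 remainder 1
1 ÷ 2 = 0 remainder 1
Reading remainders bottom to top: 11011011011101100011



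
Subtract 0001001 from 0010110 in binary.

Method 1 - Direct subtraction (column by column from the right: bit − bit − borrow-in; if negative, add 2 and borrow 1 from the next column):
borrow: 0010010
        0010110
-       0001001
---------------
        0001101

Method 2 - Add two's complement:
Two's complement of 0001001: invert → 1110110, add 1 → 1110111
  0010110
+ 1110111
---------
 10001101  (end carry out of the top bit = 1)
Discarding the end carry: 0001101
Decimal check:
  0010110 = 16 + 4 + 2 = 22
  0001001 = 8 + 1 = 9
  22 - 9 = 13, and 0001101 = 8 + 4 + 1 = 13 ✓



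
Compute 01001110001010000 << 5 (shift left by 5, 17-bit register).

Original: 01001110001010000 (decimal 40016)
Shift left by 5 positions
Append 5 zeros on the right and drop the 5 high bits that overflow the 17-bit width
Result: 11000101000000000 (decimal 100864)
Equivalent: 40016 << 5 = 40016 × 2^5 = 1280512, truncated to 17 bits = 100864



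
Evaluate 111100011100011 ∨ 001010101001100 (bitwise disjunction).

OR: 1 when either bit is 1
  111100011100011
| 001010101001100
-----------------
  111110111101111
Decimal: 30947 | 5452 = 32239



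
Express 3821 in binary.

Using repeated division by 2:
3821 ÷ 2 = 1910 remainder 1
1910 ÷ 2 = 955 remainder 0
955 ÷ 2 = 477 remainder 1
477 ÷ 2 = 238 remainder 1
238 ÷ 2 = 119 remainder 0
119 ÷ 2 = 59 remainder 1
59 ÷ 2 = 29 remainder 1
29 ÷ 2 = 14 remainder 1
14 ÷ 2 = 7 remainder 0
7 ÷ 2 = 3 remainder 1
3 ÷ 2 = 1 remainder 1
1 ÷ 2 = 0 remainder 1
Reading remainders bottom to top: 111011101101



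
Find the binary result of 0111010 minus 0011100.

Method 1 - Direct subtraction (column by column from the right: bit − bit − borrow-in; if negative, add 2 and borrow 1 from the next column):
borrow: 0111000
        0111010
-       0011100
---------------
        0011110

Method 2 - Add two's complement:
Two's complement of 0011100: invert → 1100011, add 1 → 1100100
  0111010
+ 1100100
---------
 10011110  (end carry out of the top bit = 1)
Discarding the end carry: 0011110
Decimal check:
  0111010 = 32 + 16 + 8 + 2 = 58
  0011100 = 16 + 8 + 4 = 28
  58 - 28 = 30, and 0011110 = 16 + 8 + 4 + 2 = 30 ✓



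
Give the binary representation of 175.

Using repeated division by 2:
175 ÷ 2 = 87 remainder 1
87 ÷ 2 = 43 remainder 1
43 ÷ 2 = 21 remainder 1
21 ÷ 2 = 10 remainder 1
10 ÷ 2 = 5 remainder 0
5 ÷ 2 = 2 remainder 1
2 ÷ 2 = 1 remainder 0
1 ÷ 2 = 0 remainder 1
Reading remainders bottom to top: 10101111



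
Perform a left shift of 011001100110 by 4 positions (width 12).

Original: 011001100110 (decimal 1638)
Shift left by 4 positions
Append 4 zeros on the right and drop the 4 high bits that overflow the 12-bit width
Result: 011001100000 (decimal 1632)
Equivalent: 1638 << 4 = 1638 × 2^4 = 26208, truncated to 12 bits = 1632



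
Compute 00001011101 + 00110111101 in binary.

Add column by column from the right: bit + bit + carry-in; write the sum mod 2, carry 1 when the sum is 2 or 3.
carry:  01111111010
        00001011101
+       00110111101
-------------------
       001000011010
(the carry out of the leftmost column, 0, becomes the leading bit)
Decimal check:
  00001011101 = 64 + 16 + 8 + 4 + 1 = 93
  00110111101 = 256 + 128 + 32 + 16 + 8 + 4 + 1 = 445
  93 + 445 = 538, and 001000011010 = 512 + 16 + 8 + 2 = 538 ✓



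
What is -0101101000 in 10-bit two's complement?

Original: 0101101000
Step 1 - Invert all bits: 1010010111
Step 2 - Add 1: 1010011000
Verification: 0101101000 + 1010011000 = 10000000000; discarding the end carry (carry out of the top bit) leaves the 10-bit value 0000000000, as required for x + (-x)



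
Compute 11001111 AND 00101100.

AND: 1 only when both bits are 1
  11001111
& 00101100
----------
  00001100
Decimal: 207 & 44 = 12



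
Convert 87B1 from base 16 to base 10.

Expand by place value (powers of 16):
Digit values: B = 11
87B1 = 8 × 16^3 + 7 × 16^2 + 11 × 16^1 + 1 × 16^0
= 8 × 4096 + 7 × 256 + 11 × 16 + 1 × 1
= 32768 + 1792 + 176 + 1
= 34737



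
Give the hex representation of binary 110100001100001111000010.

Group into 4-bit nibbles from right:
  1101 = D
  0000 = 0
  1100 = C
  0011 = 3
  1100 = C
  0010 = 2
Result: D0C3C2



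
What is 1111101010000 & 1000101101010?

AND: 1 only when both bits are 1
  1111101010000
& 1000101101010
---------------
  1000101000000
Decimal: 8016 & 4458 = 4416



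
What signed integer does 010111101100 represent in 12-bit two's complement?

Binary: 010111101100
Sign bit: 0 (non-negative)
Read directly as an unsigned value:
010111101100 = 1024 + 256 + 128 + 64 + 32 + 8 + 4 = 1516
Value: 1516



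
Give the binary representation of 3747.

Using repeated division by 2:
3747 ÷ 2 = 1873 remainder 1
1873 ÷ 2 = 936 remainder 1
936 ÷ 2 = 468 remainder 0
468 ÷ 2 = 234 remainder 0
234 ÷ 2 = 117 remainder 0
117 ÷ 2 = 58 remainder 1
58 ÷ 2 = 29 remainder 0
29 ÷ 2 = 14 remainder 1
14 ÷ 2 = 7 remainder 0
7 ÷ 2 = 3 remainder 1
3 ÷ 2 = 1 remainder 1
1 ÷ 2 = 0 remainder 1
Reading remainders bottom to top: 111010100011



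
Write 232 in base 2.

Using repeated division by 2:
232 ÷ 2 = 116 remainder 0
116 ÷ 2 = 58 remainder 0
58 ÷ 2 = 29 remainder 0
29 ÷ 2 = 14 remainder 1
14 ÷ 2 = 7 remainder 0
7 ÷ 2 = 3 remainder 1
3 ÷ 2 = 1 remainder 1
1 ÷ 2 = 0 remainder 1
Reading remainders bottom to top: 11101000



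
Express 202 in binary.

Using repeated division by 2:
202 ÷ 2 = 101 remainder 0
101 ÷ 2 = 50 remainder 1
50 ÷ 2 = 25 remainder 0
25 ÷ 2 = 12 remainder 1
12 ÷ 2 = 6 remainder 0
6 ÷ 2 = 3 remainder 0
3 ÷ 2 = 1 remainder 1
1 ÷ 2 = 0 remainder 1
Reading remainders bottom to top: 11001010



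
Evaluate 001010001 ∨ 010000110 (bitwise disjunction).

OR: 1 when either bit is 1
  001010001
| 010000110
-----------
  011010111
Decimal: 81 | 134 = 215



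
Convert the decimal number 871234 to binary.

Using repeated division by 2:
871234 ÷ 2 = 435617 remainder 0
435617 ÷ 2 = 217808 remainder 1
217808 ÷ 2 = 108904 remainder 0
108904 ÷ 2 = 54452 remainder 0
54452 ÷ 2 = 27226 remainder 0
27226 ÷ 2 = 13613 remainder 0
13613 ÷ 2 = 6806 remainder 1
6806 ÷ 2 = 3403 remainder 0
3403 ÷ 2 = 1701 remainder 1
1701 ÷ 2 = 850 remainder 1
850 ÷ 2 = 425 remainder 0
425 ÷ 2 = 212 remainder 1
212 ÷ 2 = 106 remainder 0
106 ÷ 2 = 53 remainder 0
53 ÷ 2 = 26 remainder 1
26 ÷ 2 = 13 remainder 0
13 ÷ 2 = 6 remainder 1
6 ÷ 2 = 3 remainder 0
3 ÷ 2 = 1 remainder 1
1 ÷ 2 = 0 remainder 1
Reading remainders bottom to top: 11010100101101000010



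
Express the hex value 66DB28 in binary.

Convert each hex digit to 4 bits:
  6 = 0110
  6 = 0110
  D = 1101
  B = 1011
  2 = 0010
  8 = 1000
Concatenate: 011001101101101100101000



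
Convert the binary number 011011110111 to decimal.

Sum of powers of 2 for each 1-bit:
2^0 + 2^1 + 2^2 + 2^4 + 2^5 + 2^6 + 2^7 + 2^9 + 2^10
= 1 + 2 + 4 + 16 + 32 + 64 + 128 + 512 + 1024
= 1783



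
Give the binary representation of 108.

Using repeated division by 2:
108 ÷ 2 = 54 remainder 0
54 ÷ 2 = 27 remainder 0
27 ÷ 2 = 13 remainder 1
13 ÷ 2 = 6 remainder 1
6 ÷ 2 = 3 remainder 0
3 ÷ 2 = 1 remainder 1
1 ÷ 2 = 0 remainder 1
Reading remainders bottom to top: 1101100



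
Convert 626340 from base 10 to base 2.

Using repeated division by 2:
626340 ÷ 2 = 313170 remainder 0
313170 ÷ 2 = 156585 remainder 0
156585 ÷ 2 = 78292 remainder 1
78292 ÷ 2 = 39146 remainder 0
39146 ÷ 2 = 19573 remainder 0
19573 ÷ 2 = 9786 remainder 1
9786 ÷ 2 = 4893 remainder 0
4893 ÷ 2 = 2446 remainder 1
2446 ÷ 2 = 1223 remainder 0
1223 ÷ 2 = 611 remainder 1
611 ÷ 2 = 305 remainder 1
305 ÷ 2 = 152 remainder 1
152 ÷ 2 = 76 remainder 0
76 ÷ 2 = 38 remainder 0
38 ÷ 2 = 19 remainder 0
19 ÷ 2 = 9 remainder 1
9 ÷ 2 = 4 remainder 1
4 ÷ 2 = 2 remainder 0
2 ÷ 2 = 1 remainder 0
1 ÷ 2 = 0 remainder 1
Reading remainders bottom to top: 10011000111010100100



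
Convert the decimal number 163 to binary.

Using repeated division by 2:
163 ÷ 2 = 81 remainder 1
81 ÷ 2 = 40 remainder 1
40 ÷ 2 = 20 remainder 0
20 ÷ 2 = 10 remainder 0
10 ÷ 2 = 5 remainder 0
5 ÷ 2 = 2 remainder 1
2 ÷ 2 = 1 remainder 0
1 ÷ 2 = 0 remainder 1
Reading remainders bottom to top: 10100011



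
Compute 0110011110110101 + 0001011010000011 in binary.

Add column by column from the right: bit + bit + carry-in; write the sum mod 2, carry 1 when the sum is 2 or 3.
carry:  0000111100001110
        0110011110110101
+       0001011010000011
------------------------
       00111111000111000
(the carry out of the leftmost column, 0, becomes the leading bit)
Decimal check:
  0110011110110101 = 16384 + 8192 + 1024 + 512 + 256 + 128 + 32 + 16 + 4 + 1 = 26549
  0001011010000011 = 4096 + 1024 + 512 + 128 + 2 + 1 = 5763
  26549 + 5763 = 32312, and 00111111000111000 = 16384 + 8192 + 4096 + 2048 + 1024 + 512 + 32 + 16 + 8 = 32312 ✓



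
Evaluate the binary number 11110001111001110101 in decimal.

Sum of powers of 2 for each 1-bit:
2^0 + 2^2 + 2^4 + 2^5 + 2^6 + 2^9 + 2^10 + 2^11 + 2^12 + 2^16 + 2^17 + 2^18 + 2^19
= 1 + 4 + 16 + 32 + 64 + 512 + 1024 + 2048 + 4096 + 65536 + 131072 + 262144 + 524288
= 990837



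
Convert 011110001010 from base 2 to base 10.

Sum of powers of 2 for each 1-bit:
2^1 + 2^3 + 2^7 + 2^8 + 2^9 + 2^10
= 2 + 8 + 128 + 256 + 512 + 1024
= 1930



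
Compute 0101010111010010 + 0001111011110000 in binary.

Add column by column from the right: bit + bit + carry-in; write the sum mod 2, carry 1 when the sum is 2 or 3.
carry:  0011111111100000
        0101010111010010
+       0001111011110000
------------------------
       00111010011000010
(the carry out of the leftmost column, 0, becomes the leading bit)
Decimal check:
  0101010111010010 = 16384 + 4096 + 1024 + 256 + 128 + 64 + 16 + 2 = 21970
  0001111011110000 = 4096 + 2048 + 1024 + 512 + 128 + 64 + 32 + 16 = 7920
  21970 + 7920 = 29890, and 00111010011000010 = 16384 + 8192 + 4096 + 1024 + 128 + 64 + 2 = 29890 ✓



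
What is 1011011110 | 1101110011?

OR: 1 when either bit is 1
  1011011110
| 1101110011
------------
  1111111111
Decimal: 734 | 883 = 1023

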